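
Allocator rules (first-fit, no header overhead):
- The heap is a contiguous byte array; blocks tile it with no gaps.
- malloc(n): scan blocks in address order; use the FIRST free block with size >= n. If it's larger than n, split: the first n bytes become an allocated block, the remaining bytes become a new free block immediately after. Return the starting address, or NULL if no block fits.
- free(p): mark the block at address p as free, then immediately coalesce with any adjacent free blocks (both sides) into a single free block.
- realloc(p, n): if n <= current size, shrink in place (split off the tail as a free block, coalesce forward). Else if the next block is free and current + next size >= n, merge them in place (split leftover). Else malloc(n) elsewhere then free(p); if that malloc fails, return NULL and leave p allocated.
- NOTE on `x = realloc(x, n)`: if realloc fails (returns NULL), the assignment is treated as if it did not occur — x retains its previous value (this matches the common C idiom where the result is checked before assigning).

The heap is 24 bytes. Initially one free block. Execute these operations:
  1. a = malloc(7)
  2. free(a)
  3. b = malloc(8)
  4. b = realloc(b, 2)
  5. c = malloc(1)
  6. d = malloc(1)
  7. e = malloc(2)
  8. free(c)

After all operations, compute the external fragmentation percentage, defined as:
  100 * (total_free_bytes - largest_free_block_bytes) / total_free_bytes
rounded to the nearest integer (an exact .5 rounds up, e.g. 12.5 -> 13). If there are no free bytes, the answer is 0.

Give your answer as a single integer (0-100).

Answer: 5

Derivation:
Op 1: a = malloc(7) -> a = 0; heap: [0-6 ALLOC][7-23 FREE]
Op 2: free(a) -> (freed a); heap: [0-23 FREE]
Op 3: b = malloc(8) -> b = 0; heap: [0-7 ALLOC][8-23 FREE]
Op 4: b = realloc(b, 2) -> b = 0; heap: [0-1 ALLOC][2-23 FREE]
Op 5: c = malloc(1) -> c = 2; heap: [0-1 ALLOC][2-2 ALLOC][3-23 FREE]
Op 6: d = malloc(1) -> d = 3; heap: [0-1 ALLOC][2-2 ALLOC][3-3 ALLOC][4-23 FREE]
Op 7: e = malloc(2) -> e = 4; heap: [0-1 ALLOC][2-2 ALLOC][3-3 ALLOC][4-5 ALLOC][6-23 FREE]
Op 8: free(c) -> (freed c); heap: [0-1 ALLOC][2-2 FREE][3-3 ALLOC][4-5 ALLOC][6-23 FREE]
Free blocks: [1 18] total_free=19 largest=18 -> 100*(19-18)/19 = 100/19 ≈ 5.263 -> rounds to 5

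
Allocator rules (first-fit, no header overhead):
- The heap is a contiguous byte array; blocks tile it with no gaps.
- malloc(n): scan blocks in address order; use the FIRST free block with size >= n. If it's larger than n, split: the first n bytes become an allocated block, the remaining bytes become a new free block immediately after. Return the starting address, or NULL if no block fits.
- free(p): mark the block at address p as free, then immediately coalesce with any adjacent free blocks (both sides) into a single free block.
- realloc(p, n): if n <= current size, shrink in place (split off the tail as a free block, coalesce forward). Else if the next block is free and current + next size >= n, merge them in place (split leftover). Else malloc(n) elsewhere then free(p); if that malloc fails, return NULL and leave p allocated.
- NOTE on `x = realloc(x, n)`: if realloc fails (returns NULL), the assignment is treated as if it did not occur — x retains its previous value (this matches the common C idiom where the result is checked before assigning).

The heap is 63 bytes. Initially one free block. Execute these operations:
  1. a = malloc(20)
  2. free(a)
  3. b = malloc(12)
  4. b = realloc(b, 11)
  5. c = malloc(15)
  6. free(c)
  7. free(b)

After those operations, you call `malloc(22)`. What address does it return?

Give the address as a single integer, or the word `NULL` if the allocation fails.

Answer: 0

Derivation:
Op 1: a = malloc(20) -> a = 0; heap: [0-19 ALLOC][20-62 FREE]
Op 2: free(a) -> (freed a); heap: [0-62 FREE]
Op 3: b = malloc(12) -> b = 0; heap: [0-11 ALLOC][12-62 FREE]
Op 4: b = realloc(b, 11) -> b = 0; heap: [0-10 ALLOC][11-62 FREE]
Op 5: c = malloc(15) -> c = 11; heap: [0-10 ALLOC][11-25 ALLOC][26-62 FREE]
Op 6: free(c) -> (freed c); heap: [0-10 ALLOC][11-62 FREE]
Op 7: free(b) -> (freed b); heap: [0-62 FREE]
malloc(22): first-fit scan over [0-62 FREE] -> 0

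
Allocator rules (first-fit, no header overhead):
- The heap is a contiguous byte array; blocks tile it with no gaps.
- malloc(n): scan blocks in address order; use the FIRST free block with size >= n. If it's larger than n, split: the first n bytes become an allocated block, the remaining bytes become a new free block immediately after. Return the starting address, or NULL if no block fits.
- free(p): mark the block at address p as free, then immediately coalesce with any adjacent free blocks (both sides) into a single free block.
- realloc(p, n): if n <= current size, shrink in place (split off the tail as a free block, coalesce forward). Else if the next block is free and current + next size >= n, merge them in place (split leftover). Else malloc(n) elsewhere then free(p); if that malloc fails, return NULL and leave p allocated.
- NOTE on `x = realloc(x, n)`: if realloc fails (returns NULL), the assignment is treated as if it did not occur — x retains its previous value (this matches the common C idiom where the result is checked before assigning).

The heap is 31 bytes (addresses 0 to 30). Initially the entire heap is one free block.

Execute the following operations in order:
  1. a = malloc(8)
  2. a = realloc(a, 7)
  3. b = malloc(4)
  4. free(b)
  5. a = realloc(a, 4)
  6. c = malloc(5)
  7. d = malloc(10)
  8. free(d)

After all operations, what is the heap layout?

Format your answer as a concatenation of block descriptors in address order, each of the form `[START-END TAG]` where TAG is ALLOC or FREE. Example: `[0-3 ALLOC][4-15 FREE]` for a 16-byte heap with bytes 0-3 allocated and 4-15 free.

Answer: [0-3 ALLOC][4-8 ALLOC][9-30 FREE]

Derivation:
Op 1: a = malloc(8) -> a = 0; heap: [0-7 ALLOC][8-30 FREE]
Op 2: a = realloc(a, 7) -> a = 0; heap: [0-6 ALLOC][7-30 FREE]
Op 3: b = malloc(4) -> b = 7; heap: [0-6 ALLOC][7-10 ALLOC][11-30 FREE]
Op 4: free(b) -> (freed b); heap: [0-6 ALLOC][7-30 FREE]
Op 5: a = realloc(a, 4) -> a = 0; heap: [0-3 ALLOC][4-30 FREE]
Op 6: c = malloc(5) -> c = 4; heap: [0-3 ALLOC][4-8 ALLOC][9-30 FREE]
Op 7: d = malloc(10) -> d = 9; heap: [0-3 ALLOC][4-8 ALLOC][9-18 ALLOC][19-30 FREE]
Op 8: free(d) -> (freed d); heap: [0-3 ALLOC][4-8 ALLOC][9-30 FREE]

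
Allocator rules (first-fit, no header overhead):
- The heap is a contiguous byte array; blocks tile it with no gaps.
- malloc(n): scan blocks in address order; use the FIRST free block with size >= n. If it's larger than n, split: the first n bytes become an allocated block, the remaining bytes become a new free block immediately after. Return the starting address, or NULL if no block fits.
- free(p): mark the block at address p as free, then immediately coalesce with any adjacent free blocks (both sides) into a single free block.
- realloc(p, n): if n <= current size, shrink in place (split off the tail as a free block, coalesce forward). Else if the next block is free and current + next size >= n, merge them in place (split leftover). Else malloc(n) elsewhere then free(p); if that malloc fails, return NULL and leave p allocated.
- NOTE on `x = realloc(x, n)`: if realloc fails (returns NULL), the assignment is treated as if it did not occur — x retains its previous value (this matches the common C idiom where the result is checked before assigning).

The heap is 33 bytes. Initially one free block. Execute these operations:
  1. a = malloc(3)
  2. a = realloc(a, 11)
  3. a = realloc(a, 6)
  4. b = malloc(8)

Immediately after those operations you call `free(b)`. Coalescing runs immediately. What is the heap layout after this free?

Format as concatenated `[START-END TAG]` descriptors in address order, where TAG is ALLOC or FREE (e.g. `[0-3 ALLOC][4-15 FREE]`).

Answer: [0-5 ALLOC][6-32 FREE]

Derivation:
Op 1: a = malloc(3) -> a = 0; heap: [0-2 ALLOC][3-32 FREE]
Op 2: a = realloc(a, 11) -> a = 0; heap: [0-10 ALLOC][11-32 FREE]
Op 3: a = realloc(a, 6) -> a = 0; heap: [0-5 ALLOC][6-32 FREE]
Op 4: b = malloc(8) -> b = 6; heap: [0-5 ALLOC][6-13 ALLOC][14-32 FREE]
free(b): b = 6 -> block [6-13 ALLOC]; mark free, coalesce with adjacent free neighbors -> [0-5 ALLOC][6-32 FREE]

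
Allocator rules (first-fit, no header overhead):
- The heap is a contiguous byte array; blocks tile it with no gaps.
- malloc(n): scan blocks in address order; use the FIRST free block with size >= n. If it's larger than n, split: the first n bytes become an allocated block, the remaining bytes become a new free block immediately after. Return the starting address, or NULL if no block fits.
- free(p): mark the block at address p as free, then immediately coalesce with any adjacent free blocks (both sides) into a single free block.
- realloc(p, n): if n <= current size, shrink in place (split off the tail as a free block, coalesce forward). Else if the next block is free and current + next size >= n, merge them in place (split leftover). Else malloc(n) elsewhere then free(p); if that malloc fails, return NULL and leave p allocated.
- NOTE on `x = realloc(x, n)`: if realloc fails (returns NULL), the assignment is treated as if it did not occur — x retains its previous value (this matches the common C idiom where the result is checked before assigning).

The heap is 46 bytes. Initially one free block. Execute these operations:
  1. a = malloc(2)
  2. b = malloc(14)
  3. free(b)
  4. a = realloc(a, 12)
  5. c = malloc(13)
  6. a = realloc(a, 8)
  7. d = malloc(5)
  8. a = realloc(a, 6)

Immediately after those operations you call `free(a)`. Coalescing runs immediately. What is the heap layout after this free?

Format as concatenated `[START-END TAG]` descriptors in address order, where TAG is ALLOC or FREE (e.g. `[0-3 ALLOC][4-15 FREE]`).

Answer: [0-11 FREE][12-24 ALLOC][25-29 ALLOC][30-45 FREE]

Derivation:
Op 1: a = malloc(2) -> a = 0; heap: [0-1 ALLOC][2-45 FREE]
Op 2: b = malloc(14) -> b = 2; heap: [0-1 ALLOC][2-15 ALLOC][16-45 FREE]
Op 3: free(b) -> (freed b); heap: [0-1 ALLOC][2-45 FREE]
Op 4: a = realloc(a, 12) -> a = 0; heap: [0-11 ALLOC][12-45 FREE]
Op 5: c = malloc(13) -> c = 12; heap: [0-11 ALLOC][12-24 ALLOC][25-45 FREE]
Op 6: a = realloc(a, 8) -> a = 0; heap: [0-7 ALLOC][8-11 FREE][12-24 ALLOC][25-45 FREE]
Op 7: d = malloc(5) -> d = 25; heap: [0-7 ALLOC][8-11 FREE][12-24 ALLOC][25-29 ALLOC][30-45 FREE]
Op 8: a = realloc(a, 6) -> a = 0; heap: [0-5 ALLOC][6-11 FREE][12-24 ALLOC][25-29 ALLOC][30-45 FREE]
free(a): a = 0 -> block [0-5 ALLOC]; mark free, coalesce with adjacent free neighbors -> [0-11 FREE][12-24 ALLOC][25-29 ALLOC][30-45 FREE]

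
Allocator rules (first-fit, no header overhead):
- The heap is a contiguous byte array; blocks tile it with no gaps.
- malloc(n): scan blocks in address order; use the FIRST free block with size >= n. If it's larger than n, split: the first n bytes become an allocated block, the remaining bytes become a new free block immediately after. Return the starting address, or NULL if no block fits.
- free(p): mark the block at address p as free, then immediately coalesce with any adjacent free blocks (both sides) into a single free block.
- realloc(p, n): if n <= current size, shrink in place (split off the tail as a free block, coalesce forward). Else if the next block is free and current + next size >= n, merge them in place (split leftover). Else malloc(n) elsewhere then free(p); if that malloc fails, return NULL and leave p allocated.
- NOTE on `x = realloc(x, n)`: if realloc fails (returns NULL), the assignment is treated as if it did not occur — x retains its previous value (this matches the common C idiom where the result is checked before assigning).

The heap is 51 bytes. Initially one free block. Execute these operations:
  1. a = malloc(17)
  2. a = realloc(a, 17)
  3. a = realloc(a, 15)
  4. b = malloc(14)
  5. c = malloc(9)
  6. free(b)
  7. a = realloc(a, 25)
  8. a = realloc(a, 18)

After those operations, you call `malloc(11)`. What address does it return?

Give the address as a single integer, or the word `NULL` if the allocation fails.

Op 1: a = malloc(17) -> a = 0; heap: [0-16 ALLOC][17-50 FREE]
Op 2: a = realloc(a, 17) -> a = 0; heap: [0-16 ALLOC][17-50 FREE]
Op 3: a = realloc(a, 15) -> a = 0; heap: [0-14 ALLOC][15-50 FREE]
Op 4: b = malloc(14) -> b = 15; heap: [0-14 ALLOC][15-28 ALLOC][29-50 FREE]
Op 5: c = malloc(9) -> c = 29; heap: [0-14 ALLOC][15-28 ALLOC][29-37 ALLOC][38-50 FREE]
Op 6: free(b) -> (freed b); heap: [0-14 ALLOC][15-28 FREE][29-37 ALLOC][38-50 FREE]
Op 7: a = realloc(a, 25) -> a = 0; heap: [0-24 ALLOC][25-28 FREE][29-37 ALLOC][38-50 FREE]
Op 8: a = realloc(a, 18) -> a = 0; heap: [0-17 ALLOC][18-28 FREE][29-37 ALLOC][38-50 FREE]
malloc(11): first-fit scan over [0-17 ALLOC][18-28 FREE][29-37 ALLOC][38-50 FREE] -> 18

Answer: 18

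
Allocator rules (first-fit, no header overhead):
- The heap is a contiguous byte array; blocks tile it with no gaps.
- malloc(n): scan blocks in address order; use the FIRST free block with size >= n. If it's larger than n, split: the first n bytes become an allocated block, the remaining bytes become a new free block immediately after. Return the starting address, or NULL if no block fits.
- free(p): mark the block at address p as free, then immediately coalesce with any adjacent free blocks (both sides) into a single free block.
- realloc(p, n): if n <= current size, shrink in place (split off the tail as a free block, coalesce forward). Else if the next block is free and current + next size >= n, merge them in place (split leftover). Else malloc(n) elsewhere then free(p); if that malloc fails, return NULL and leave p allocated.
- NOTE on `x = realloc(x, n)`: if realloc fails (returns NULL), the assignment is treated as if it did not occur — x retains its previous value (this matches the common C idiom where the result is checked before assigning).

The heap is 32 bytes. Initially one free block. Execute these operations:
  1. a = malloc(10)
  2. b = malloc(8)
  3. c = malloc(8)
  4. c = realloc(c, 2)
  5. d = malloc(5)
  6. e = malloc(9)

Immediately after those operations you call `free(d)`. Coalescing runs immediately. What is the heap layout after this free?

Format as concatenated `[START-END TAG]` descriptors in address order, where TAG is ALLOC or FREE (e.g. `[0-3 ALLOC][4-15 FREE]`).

Answer: [0-9 ALLOC][10-17 ALLOC][18-19 ALLOC][20-31 FREE]

Derivation:
Op 1: a = malloc(10) -> a = 0; heap: [0-9 ALLOC][10-31 FREE]
Op 2: b = malloc(8) -> b = 10; heap: [0-9 ALLOC][10-17 ALLOC][18-31 FREE]
Op 3: c = malloc(8) -> c = 18; heap: [0-9 ALLOC][10-17 ALLOC][18-25 ALLOC][26-31 FREE]
Op 4: c = realloc(c, 2) -> c = 18; heap: [0-9 ALLOC][10-17 ALLOC][18-19 ALLOC][20-31 FREE]
Op 5: d = malloc(5) -> d = 20; heap: [0-9 ALLOC][10-17 ALLOC][18-19 ALLOC][20-24 ALLOC][25-31 FREE]
Op 6: e = malloc(9) -> e = NULL; heap: [0-9 ALLOC][10-17 ALLOC][18-19 ALLOC][20-24 ALLOC][25-31 FREE]
free(d): d = 20 -> block [20-24 ALLOC]; mark free, coalesce with adjacent free neighbors -> [0-9 ALLOC][10-17 ALLOC][18-19 ALLOC][20-31 FREE]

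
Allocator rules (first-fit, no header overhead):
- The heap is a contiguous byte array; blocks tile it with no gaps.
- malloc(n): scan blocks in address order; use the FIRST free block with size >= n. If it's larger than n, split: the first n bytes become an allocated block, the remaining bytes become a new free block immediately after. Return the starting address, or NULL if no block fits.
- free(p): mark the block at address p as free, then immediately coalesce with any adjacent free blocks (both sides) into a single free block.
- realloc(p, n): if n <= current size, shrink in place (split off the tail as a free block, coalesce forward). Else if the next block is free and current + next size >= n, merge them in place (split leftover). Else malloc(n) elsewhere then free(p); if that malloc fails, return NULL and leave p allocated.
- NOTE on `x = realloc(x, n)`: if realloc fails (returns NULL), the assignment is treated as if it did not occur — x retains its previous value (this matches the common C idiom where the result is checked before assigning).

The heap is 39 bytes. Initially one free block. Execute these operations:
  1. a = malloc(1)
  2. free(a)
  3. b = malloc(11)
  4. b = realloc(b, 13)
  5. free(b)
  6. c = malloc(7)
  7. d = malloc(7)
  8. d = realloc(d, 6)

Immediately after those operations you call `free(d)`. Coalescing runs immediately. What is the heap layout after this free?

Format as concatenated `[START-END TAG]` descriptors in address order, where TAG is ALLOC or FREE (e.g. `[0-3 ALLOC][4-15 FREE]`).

Answer: [0-6 ALLOC][7-38 FREE]

Derivation:
Op 1: a = malloc(1) -> a = 0; heap: [0-0 ALLOC][1-38 FREE]
Op 2: free(a) -> (freed a); heap: [0-38 FREE]
Op 3: b = malloc(11) -> b = 0; heap: [0-10 ALLOC][11-38 FREE]
Op 4: b = realloc(b, 13) -> b = 0; heap: [0-12 ALLOC][13-38 FREE]
Op 5: free(b) -> (freed b); heap: [0-38 FREE]
Op 6: c = malloc(7) -> c = 0; heap: [0-6 ALLOC][7-38 FREE]
Op 7: d = malloc(7) -> d = 7; heap: [0-6 ALLOC][7-13 ALLOC][14-38 FREE]
Op 8: d = realloc(d, 6) -> d = 7; heap: [0-6 ALLOC][7-12 ALLOC][13-38 FREE]
free(d): d = 7 -> block [7-12 ALLOC]; mark free, coalesce with adjacent free neighbors -> [0-6 ALLOC][7-38 FREE]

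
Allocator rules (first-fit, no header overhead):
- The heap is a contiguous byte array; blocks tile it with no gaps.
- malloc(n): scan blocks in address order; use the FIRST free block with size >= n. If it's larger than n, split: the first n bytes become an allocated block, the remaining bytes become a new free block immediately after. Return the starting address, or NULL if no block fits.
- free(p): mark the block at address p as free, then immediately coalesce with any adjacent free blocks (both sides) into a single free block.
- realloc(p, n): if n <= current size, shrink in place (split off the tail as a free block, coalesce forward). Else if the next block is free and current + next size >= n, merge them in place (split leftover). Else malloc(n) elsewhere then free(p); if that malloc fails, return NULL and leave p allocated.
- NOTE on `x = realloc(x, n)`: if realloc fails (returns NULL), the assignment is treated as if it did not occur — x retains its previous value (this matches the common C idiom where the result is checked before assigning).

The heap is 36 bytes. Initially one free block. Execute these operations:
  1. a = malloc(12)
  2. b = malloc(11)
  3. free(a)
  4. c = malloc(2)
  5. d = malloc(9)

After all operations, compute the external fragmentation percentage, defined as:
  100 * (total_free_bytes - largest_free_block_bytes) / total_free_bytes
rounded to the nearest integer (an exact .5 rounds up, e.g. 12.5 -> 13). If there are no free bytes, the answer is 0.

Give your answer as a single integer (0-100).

Answer: 7

Derivation:
Op 1: a = malloc(12) -> a = 0; heap: [0-11 ALLOC][12-35 FREE]
Op 2: b = malloc(11) -> b = 12; heap: [0-11 ALLOC][12-22 ALLOC][23-35 FREE]
Op 3: free(a) -> (freed a); heap: [0-11 FREE][12-22 ALLOC][23-35 FREE]
Op 4: c = malloc(2) -> c = 0; heap: [0-1 ALLOC][2-11 FREE][12-22 ALLOC][23-35 FREE]
Op 5: d = malloc(9) -> d = 2; heap: [0-1 ALLOC][2-10 ALLOC][11-11 FREE][12-22 ALLOC][23-35 FREE]
Free blocks: [1 13] total_free=14 largest=13 -> 100*(14-13)/14 = 100/14 ≈ 7.143 -> rounds to 7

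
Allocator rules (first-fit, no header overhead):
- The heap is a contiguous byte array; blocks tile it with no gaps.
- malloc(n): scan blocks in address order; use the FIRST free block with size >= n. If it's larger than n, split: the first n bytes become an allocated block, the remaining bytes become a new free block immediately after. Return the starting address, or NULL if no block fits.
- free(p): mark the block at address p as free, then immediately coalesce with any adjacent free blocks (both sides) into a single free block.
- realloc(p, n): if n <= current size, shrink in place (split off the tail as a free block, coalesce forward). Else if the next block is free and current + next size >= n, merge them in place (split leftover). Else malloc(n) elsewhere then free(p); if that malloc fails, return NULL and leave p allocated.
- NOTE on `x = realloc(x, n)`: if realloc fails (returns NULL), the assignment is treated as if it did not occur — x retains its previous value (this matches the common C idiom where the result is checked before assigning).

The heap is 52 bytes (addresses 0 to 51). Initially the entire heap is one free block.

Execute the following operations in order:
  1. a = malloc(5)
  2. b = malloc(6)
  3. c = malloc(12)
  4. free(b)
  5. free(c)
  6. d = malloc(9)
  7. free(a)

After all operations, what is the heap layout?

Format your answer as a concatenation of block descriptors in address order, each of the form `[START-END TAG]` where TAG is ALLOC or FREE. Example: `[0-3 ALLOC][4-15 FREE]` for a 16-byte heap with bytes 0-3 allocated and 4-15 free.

Op 1: a = malloc(5) -> a = 0; heap: [0-4 ALLOC][5-51 FREE]
Op 2: b = malloc(6) -> b = 5; heap: [0-4 ALLOC][5-10 ALLOC][11-51 FREE]
Op 3: c = malloc(12) -> c = 11; heap: [0-4 ALLOC][5-10 ALLOC][11-22 ALLOC][23-51 FREE]
Op 4: free(b) -> (freed b); heap: [0-4 ALLOC][5-10 FREE][11-22 ALLOC][23-51 FREE]
Op 5: free(c) -> (freed c); heap: [0-4 ALLOC][5-51 FREE]
Op 6: d = malloc(9) -> d = 5; heap: [0-4 ALLOC][5-13 ALLOC][14-51 FREE]
Op 7: free(a) -> (freed a); heap: [0-4 FREE][5-13 ALLOC][14-51 FREE]

Answer: [0-4 FREE][5-13 ALLOC][14-51 FREE]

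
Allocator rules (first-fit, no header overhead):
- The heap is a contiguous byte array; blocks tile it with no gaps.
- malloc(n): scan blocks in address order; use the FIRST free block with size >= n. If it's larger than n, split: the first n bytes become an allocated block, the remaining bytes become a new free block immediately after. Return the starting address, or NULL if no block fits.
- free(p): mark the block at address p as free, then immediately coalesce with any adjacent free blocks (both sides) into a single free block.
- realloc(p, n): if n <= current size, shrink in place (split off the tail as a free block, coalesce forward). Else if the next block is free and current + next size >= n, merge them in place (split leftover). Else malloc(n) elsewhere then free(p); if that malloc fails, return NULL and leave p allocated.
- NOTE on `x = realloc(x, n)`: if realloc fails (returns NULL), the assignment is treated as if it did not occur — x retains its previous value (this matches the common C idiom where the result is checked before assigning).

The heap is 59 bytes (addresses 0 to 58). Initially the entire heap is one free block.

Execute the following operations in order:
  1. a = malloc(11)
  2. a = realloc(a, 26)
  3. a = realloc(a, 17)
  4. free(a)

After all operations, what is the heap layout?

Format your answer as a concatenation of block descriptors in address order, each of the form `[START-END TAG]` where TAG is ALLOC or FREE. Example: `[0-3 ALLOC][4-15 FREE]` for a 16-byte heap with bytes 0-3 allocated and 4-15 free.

Op 1: a = malloc(11) -> a = 0; heap: [0-10 ALLOC][11-58 FREE]
Op 2: a = realloc(a, 26) -> a = 0; heap: [0-25 ALLOC][26-58 FREE]
Op 3: a = realloc(a, 17) -> a = 0; heap: [0-16 ALLOC][17-58 FREE]
Op 4: free(a) -> (freed a); heap: [0-58 FREE]

Answer: [0-58 FREE]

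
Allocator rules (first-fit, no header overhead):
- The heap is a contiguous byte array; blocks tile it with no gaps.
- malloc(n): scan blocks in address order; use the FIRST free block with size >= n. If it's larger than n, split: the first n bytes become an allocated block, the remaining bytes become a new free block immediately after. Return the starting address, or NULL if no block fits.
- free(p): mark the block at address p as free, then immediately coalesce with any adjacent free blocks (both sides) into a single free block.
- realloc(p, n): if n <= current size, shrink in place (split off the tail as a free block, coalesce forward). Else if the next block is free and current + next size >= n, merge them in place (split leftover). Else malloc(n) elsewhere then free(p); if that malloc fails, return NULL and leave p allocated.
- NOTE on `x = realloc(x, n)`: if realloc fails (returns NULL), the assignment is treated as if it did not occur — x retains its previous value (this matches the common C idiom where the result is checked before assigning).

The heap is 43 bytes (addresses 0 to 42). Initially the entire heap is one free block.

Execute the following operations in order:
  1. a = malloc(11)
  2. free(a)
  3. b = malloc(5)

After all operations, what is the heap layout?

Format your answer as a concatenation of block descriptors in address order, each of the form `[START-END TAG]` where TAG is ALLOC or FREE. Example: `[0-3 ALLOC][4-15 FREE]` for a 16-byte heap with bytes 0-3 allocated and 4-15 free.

Answer: [0-4 ALLOC][5-42 FREE]

Derivation:
Op 1: a = malloc(11) -> a = 0; heap: [0-10 ALLOC][11-42 FREE]
Op 2: free(a) -> (freed a); heap: [0-42 FREE]
Op 3: b = malloc(5) -> b = 0; heap: [0-4 ALLOC][5-42 FREE]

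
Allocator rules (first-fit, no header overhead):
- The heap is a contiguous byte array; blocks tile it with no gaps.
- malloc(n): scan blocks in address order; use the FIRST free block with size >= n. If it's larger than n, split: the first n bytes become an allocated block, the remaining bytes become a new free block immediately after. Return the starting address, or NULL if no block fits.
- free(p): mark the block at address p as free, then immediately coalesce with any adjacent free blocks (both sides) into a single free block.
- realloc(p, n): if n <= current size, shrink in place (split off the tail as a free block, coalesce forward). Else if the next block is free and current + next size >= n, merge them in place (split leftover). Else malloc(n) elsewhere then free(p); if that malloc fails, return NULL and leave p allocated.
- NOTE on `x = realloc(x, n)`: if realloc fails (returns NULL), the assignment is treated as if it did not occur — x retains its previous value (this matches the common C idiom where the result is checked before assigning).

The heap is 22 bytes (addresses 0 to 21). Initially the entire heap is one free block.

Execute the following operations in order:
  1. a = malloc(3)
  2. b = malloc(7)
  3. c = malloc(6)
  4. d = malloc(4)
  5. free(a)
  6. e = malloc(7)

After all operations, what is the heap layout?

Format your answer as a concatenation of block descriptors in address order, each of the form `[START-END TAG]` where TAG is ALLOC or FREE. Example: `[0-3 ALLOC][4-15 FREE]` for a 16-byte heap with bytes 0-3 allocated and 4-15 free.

Op 1: a = malloc(3) -> a = 0; heap: [0-2 ALLOC][3-21 FREE]
Op 2: b = malloc(7) -> b = 3; heap: [0-2 ALLOC][3-9 ALLOC][10-21 FREE]
Op 3: c = malloc(6) -> c = 10; heap: [0-2 ALLOC][3-9 ALLOC][10-15 ALLOC][16-21 FREE]
Op 4: d = malloc(4) -> d = 16; heap: [0-2 ALLOC][3-9 ALLOC][10-15 ALLOC][16-19 ALLOC][20-21 FREE]
Op 5: free(a) -> (freed a); heap: [0-2 FREE][3-9 ALLOC][10-15 ALLOC][16-19 ALLOC][20-21 FREE]
Op 6: e = malloc(7) -> e = NULL; heap: [0-2 FREE][3-9 ALLOC][10-15 ALLOC][16-19 ALLOC][20-21 FREE]

Answer: [0-2 FREE][3-9 ALLOC][10-15 ALLOC][16-19 ALLOC][20-21 FREE]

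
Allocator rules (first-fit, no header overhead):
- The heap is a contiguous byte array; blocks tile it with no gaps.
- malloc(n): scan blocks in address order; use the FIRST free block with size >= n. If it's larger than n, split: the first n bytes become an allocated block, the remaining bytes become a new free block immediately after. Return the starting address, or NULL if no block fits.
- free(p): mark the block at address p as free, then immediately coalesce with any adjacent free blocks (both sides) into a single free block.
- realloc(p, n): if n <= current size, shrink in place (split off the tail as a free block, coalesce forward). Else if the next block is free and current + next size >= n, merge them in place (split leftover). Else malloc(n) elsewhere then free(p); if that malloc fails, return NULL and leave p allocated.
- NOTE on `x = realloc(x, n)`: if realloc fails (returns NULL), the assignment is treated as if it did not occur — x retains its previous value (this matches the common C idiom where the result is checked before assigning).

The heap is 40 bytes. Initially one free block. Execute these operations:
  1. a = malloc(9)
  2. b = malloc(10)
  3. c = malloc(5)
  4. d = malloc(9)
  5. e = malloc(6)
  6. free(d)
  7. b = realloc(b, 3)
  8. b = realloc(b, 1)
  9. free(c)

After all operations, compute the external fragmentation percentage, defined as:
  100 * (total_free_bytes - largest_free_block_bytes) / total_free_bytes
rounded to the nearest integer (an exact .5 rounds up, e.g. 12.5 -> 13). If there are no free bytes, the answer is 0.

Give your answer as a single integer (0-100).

Answer: 4

Derivation:
Op 1: a = malloc(9) -> a = 0; heap: [0-8 ALLOC][9-39 FREE]
Op 2: b = malloc(10) -> b = 9; heap: [0-8 ALLOC][9-18 ALLOC][19-39 FREE]
Op 3: c = malloc(5) -> c = 19; heap: [0-8 ALLOC][9-18 ALLOC][19-23 ALLOC][24-39 FREE]
Op 4: d = malloc(9) -> d = 24; heap: [0-8 ALLOC][9-18 ALLOC][19-23 ALLOC][24-32 ALLOC][33-39 FREE]
Op 5: e = malloc(6) -> e = 33; heap: [0-8 ALLOC][9-18 ALLOC][19-23 ALLOC][24-32 ALLOC][33-38 ALLOC][39-39 FREE]
Op 6: free(d) -> (freed d); heap: [0-8 ALLOC][9-18 ALLOC][19-23 ALLOC][24-32 FREE][33-38 ALLOC][39-39 FREE]
Op 7: b = realloc(b, 3) -> b = 9; heap: [0-8 ALLOC][9-11 ALLOC][12-18 FREE][19-23 ALLOC][24-32 FREE][33-38 ALLOC][39-39 FREE]
Op 8: b = realloc(b, 1) -> b = 9; heap: [0-8 ALLOC][9-9 ALLOC][10-18 FREE][19-23 ALLOC][24-32 FREE][33-38 ALLOC][39-39 FREE]
Op 9: free(c) -> (freed c); heap: [0-8 ALLOC][9-9 ALLOC][10-32 FREE][33-38 ALLOC][39-39 FREE]
Free blocks: [23 1] total_free=24 largest=23 -> 100*(24-23)/24 = 100/24 ≈ 4.167 -> rounds to 4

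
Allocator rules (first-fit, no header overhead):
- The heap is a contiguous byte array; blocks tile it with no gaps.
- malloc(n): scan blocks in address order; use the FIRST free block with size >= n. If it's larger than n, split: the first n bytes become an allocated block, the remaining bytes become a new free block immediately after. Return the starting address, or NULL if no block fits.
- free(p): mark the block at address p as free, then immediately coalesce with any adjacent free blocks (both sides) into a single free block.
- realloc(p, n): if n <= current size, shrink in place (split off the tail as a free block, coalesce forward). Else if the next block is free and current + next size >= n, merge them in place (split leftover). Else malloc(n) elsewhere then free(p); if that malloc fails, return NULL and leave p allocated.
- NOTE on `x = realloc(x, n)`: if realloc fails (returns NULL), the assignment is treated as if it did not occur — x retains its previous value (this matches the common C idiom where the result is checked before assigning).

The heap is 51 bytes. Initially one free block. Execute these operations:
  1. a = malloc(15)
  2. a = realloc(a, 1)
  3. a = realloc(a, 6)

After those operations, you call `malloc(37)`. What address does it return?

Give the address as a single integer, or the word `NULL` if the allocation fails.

Answer: 6

Derivation:
Op 1: a = malloc(15) -> a = 0; heap: [0-14 ALLOC][15-50 FREE]
Op 2: a = realloc(a, 1) -> a = 0; heap: [0-0 ALLOC][1-50 FREE]
Op 3: a = realloc(a, 6) -> a = 0; heap: [0-5 ALLOC][6-50 FREE]
malloc(37): first-fit scan over [0-5 ALLOC][6-50 FREE] -> 6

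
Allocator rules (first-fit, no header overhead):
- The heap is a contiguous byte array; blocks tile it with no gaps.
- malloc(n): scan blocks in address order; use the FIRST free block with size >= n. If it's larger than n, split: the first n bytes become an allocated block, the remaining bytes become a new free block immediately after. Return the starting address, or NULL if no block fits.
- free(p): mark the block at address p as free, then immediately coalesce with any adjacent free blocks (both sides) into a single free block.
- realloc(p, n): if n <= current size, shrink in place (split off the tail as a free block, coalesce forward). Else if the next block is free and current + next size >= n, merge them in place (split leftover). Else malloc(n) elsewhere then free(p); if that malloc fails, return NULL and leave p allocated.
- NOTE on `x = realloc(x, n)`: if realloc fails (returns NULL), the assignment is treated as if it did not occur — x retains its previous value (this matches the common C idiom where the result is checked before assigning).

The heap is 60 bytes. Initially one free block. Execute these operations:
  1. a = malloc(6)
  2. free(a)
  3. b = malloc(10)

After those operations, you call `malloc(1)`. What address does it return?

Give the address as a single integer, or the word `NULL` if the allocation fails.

Answer: 10

Derivation:
Op 1: a = malloc(6) -> a = 0; heap: [0-5 ALLOC][6-59 FREE]
Op 2: free(a) -> (freed a); heap: [0-59 FREE]
Op 3: b = malloc(10) -> b = 0; heap: [0-9 ALLOC][10-59 FREE]
malloc(1): first-fit scan over [0-9 ALLOC][10-59 FREE] -> 10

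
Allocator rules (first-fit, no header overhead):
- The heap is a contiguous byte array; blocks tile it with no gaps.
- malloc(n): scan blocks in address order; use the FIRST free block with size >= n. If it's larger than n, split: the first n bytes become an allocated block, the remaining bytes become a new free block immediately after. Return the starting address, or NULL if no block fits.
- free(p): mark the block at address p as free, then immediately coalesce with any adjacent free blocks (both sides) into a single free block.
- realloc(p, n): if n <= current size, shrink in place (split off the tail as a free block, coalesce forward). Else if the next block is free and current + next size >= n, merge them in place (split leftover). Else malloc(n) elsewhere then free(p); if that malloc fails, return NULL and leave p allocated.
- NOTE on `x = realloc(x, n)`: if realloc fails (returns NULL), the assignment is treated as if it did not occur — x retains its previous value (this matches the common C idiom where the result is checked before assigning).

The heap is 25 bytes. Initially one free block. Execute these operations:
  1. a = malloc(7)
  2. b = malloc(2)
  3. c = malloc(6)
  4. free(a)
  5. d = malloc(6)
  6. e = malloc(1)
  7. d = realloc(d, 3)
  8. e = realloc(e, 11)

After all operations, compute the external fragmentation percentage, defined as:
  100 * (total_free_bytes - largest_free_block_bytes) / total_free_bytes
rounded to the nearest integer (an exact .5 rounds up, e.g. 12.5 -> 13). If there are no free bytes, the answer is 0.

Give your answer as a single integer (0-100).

Op 1: a = malloc(7) -> a = 0; heap: [0-6 ALLOC][7-24 FREE]
Op 2: b = malloc(2) -> b = 7; heap: [0-6 ALLOC][7-8 ALLOC][9-24 FREE]
Op 3: c = malloc(6) -> c = 9; heap: [0-6 ALLOC][7-8 ALLOC][9-14 ALLOC][15-24 FREE]
Op 4: free(a) -> (freed a); heap: [0-6 FREE][7-8 ALLOC][9-14 ALLOC][15-24 FREE]
Op 5: d = malloc(6) -> d = 0; heap: [0-5 ALLOC][6-6 FREE][7-8 ALLOC][9-14 ALLOC][15-24 FREE]
Op 6: e = malloc(1) -> e = 6; heap: [0-5 ALLOC][6-6 ALLOC][7-8 ALLOC][9-14 ALLOC][15-24 FREE]
Op 7: d = realloc(d, 3) -> d = 0; heap: [0-2 ALLOC][3-5 FREE][6-6 ALLOC][7-8 ALLOC][9-14 ALLOC][15-24 FREE]
Op 8: e = realloc(e, 11) -> NULL (e unchanged); heap: [0-2 ALLOC][3-5 FREE][6-6 ALLOC][7-8 ALLOC][9-14 ALLOC][15-24 FREE]
Free blocks: [3 10] total_free=13 largest=10 -> 100*(13-10)/13 = 300/13 ≈ 23.077 -> rounds to 23

Answer: 23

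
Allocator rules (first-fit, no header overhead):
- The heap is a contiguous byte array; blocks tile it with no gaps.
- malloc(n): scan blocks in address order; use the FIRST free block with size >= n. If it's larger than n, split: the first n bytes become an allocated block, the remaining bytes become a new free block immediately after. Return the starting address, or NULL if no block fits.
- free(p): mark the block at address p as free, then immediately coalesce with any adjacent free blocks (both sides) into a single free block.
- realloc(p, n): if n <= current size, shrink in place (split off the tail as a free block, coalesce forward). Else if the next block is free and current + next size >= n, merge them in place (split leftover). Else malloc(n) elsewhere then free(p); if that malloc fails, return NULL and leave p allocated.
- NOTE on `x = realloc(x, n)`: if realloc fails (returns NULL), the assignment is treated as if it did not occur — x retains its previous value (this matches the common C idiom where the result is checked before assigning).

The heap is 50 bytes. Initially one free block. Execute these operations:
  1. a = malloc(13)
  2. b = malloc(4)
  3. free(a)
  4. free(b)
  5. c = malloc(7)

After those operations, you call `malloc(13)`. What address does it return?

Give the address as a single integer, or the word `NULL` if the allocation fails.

Answer: 7

Derivation:
Op 1: a = malloc(13) -> a = 0; heap: [0-12 ALLOC][13-49 FREE]
Op 2: b = malloc(4) -> b = 13; heap: [0-12 ALLOC][13-16 ALLOC][17-49 FREE]
Op 3: free(a) -> (freed a); heap: [0-12 FREE][13-16 ALLOC][17-49 FREE]
Op 4: free(b) -> (freed b); heap: [0-49 FREE]
Op 5: c = malloc(7) -> c = 0; heap: [0-6 ALLOC][7-49 FREE]
malloc(13): first-fit scan over [0-6 ALLOC][7-49 FREE] -> 7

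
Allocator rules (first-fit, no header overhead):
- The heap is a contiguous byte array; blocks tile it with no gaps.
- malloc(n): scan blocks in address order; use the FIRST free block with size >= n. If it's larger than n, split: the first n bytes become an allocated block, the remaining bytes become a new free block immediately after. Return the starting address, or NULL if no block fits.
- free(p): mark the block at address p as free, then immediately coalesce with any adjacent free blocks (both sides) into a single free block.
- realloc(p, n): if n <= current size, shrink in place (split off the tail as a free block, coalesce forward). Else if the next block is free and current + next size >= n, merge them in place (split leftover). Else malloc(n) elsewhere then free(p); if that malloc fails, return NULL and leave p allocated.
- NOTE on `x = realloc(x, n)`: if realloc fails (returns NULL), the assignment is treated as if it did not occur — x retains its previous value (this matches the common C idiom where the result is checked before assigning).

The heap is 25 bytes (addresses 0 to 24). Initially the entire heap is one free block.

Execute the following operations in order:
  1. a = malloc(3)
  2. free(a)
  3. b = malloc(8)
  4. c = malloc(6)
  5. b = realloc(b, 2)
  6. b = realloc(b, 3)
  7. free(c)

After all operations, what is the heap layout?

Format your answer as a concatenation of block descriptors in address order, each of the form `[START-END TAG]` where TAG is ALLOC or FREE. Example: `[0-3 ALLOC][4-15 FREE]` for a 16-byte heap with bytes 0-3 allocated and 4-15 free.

Answer: [0-2 ALLOC][3-24 FREE]

Derivation:
Op 1: a = malloc(3) -> a = 0; heap: [0-2 ALLOC][3-24 FREE]
Op 2: free(a) -> (freed a); heap: [0-24 FREE]
Op 3: b = malloc(8) -> b = 0; heap: [0-7 ALLOC][8-24 FREE]
Op 4: c = malloc(6) -> c = 8; heap: [0-7 ALLOC][8-13 ALLOC][14-24 FREE]
Op 5: b = realloc(b, 2) -> b = 0; heap: [0-1 ALLOC][2-7 FREE][8-13 ALLOC][14-24 FREE]
Op 6: b = realloc(b, 3) -> b = 0; heap: [0-2 ALLOC][3-7 FREE][8-13 ALLOC][14-24 FREE]
Op 7: free(c) -> (freed c); heap: [0-2 ALLOC][3-24 FREE]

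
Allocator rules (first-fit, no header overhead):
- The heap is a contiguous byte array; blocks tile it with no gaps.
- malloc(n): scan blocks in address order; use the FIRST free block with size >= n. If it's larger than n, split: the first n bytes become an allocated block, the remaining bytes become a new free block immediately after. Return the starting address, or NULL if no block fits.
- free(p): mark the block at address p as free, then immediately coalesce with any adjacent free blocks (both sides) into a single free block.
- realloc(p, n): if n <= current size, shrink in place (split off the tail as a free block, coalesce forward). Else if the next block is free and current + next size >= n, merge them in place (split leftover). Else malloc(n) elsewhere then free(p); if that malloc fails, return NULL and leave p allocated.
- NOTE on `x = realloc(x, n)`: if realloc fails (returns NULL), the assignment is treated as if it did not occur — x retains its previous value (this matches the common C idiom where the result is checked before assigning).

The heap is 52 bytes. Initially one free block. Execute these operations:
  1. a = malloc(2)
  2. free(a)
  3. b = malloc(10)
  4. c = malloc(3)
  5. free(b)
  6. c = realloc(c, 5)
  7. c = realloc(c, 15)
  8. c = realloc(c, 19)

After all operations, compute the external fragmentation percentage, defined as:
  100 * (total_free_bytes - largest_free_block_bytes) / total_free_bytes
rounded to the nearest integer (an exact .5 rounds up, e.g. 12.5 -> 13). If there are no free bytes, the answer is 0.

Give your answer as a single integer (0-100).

Answer: 30

Derivation:
Op 1: a = malloc(2) -> a = 0; heap: [0-1 ALLOC][2-51 FREE]
Op 2: free(a) -> (freed a); heap: [0-51 FREE]
Op 3: b = malloc(10) -> b = 0; heap: [0-9 ALLOC][10-51 FREE]
Op 4: c = malloc(3) -> c = 10; heap: [0-9 ALLOC][10-12 ALLOC][13-51 FREE]
Op 5: free(b) -> (freed b); heap: [0-9 FREE][10-12 ALLOC][13-51 FREE]
Op 6: c = realloc(c, 5) -> c = 10; heap: [0-9 FREE][10-14 ALLOC][15-51 FREE]
Op 7: c = realloc(c, 15) -> c = 10; heap: [0-9 FREE][10-24 ALLOC][25-51 FREE]
Op 8: c = realloc(c, 19) -> c = 10; heap: [0-9 FREE][10-28 ALLOC][29-51 FREE]
Free blocks: [10 23] total_free=33 largest=23 -> 100*(33-23)/33 = 1000/33 ≈ 30.303 -> rounds to 30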